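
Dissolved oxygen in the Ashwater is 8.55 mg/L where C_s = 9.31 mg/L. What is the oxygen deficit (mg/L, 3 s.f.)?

D = C_s − C = 9.31 − 8.55 = 0.760 mg/L.

D ≈ 0.760 mg/L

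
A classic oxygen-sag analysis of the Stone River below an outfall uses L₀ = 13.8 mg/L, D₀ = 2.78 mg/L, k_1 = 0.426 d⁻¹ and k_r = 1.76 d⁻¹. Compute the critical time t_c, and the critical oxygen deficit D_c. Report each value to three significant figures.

With k_r/k_1 = 4.131 and 1 − D₀(k_r−k_1)/(k_1 L₀) = 0.3692,
t_c = ln(4.131 × 0.3692) / (1.76 − 0.426) = ln(1.525) / 1.334 = 0.4221/1.334 = 0.3164 d.
L(t_c) = L₀ e^(−k_1 t_c) = 13.8 × 0.8739 = 12.06 mg/L, and at the critical point k_r D_c = k_1 L, so D_c = (0.426/1.76) × 12.06 = 2.919 mg/L.

t_c ≈ 0.316 d; D_c ≈ 2.92 mg/L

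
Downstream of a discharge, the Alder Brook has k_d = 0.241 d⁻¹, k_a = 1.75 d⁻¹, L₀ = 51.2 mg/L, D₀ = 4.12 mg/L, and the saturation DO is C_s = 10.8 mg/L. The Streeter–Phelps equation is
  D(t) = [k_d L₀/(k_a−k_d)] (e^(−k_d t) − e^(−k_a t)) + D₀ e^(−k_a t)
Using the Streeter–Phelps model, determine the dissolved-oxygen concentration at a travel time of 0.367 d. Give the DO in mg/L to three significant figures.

k_d L₀/(k_a−k_d) = 0.241×51.2/(1.75−0.241) = 12.34/1.509 = 8.177 mg/L.
e^(−k_d t) = e^(−0.241×0.3670) = 0.9154; e^(−k_a t) = e^(−1.75×0.3670) = 0.5261.
D = 8.177 × (0.9154 − 0.5261) + 4.12 × 0.5261 = 3.183 + 2.168 = 5.350 mg/L.
DO = C_s − D = 10.8 − 5.350 = 5.450 mg/L.

DO ≈ 5.45 mg/L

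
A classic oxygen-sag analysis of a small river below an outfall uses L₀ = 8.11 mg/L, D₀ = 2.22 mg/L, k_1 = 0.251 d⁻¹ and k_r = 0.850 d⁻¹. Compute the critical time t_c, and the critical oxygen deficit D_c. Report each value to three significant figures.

t_c = [1/(k_r−k_1)] ln[(k_r/k_1)(1 − D₀(k_r−k_1)/(k_1 L₀))]
= [1/(0.850−0.251)] ln[(0.850/0.251)(1 − 2.22×0.5990/(0.251×8.11))]
= (1/0.5990) ln[3.386 × 0.3467] = 1.669 × ln(1.174) = 1.669 × 0.1606 = 0.2681 d.
L(t_c) = L₀ e^(−k_1 t_c) = 8.11 × 0.9349 = 7.582 mg/L, and at the critical point k_r D_c = k_1 L, so D_c = (0.251/0.850) × 7.582 = 2.239 mg/L.

t_c ≈ 0.268 d; D_c ≈ 2.24 mg/L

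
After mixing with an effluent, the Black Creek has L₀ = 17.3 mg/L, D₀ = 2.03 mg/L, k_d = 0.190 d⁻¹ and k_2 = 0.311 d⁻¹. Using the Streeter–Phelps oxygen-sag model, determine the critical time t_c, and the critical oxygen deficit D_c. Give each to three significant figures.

t_c = [1/(k_2−k_d)] ln[(k_2/k_d)(1 − D₀(k_2−k_d)/(k_d L₀))]
= [1/(0.311−0.190)] ln[(0.311/0.190)(1 − 2.03×0.1210/(0.190×17.3))]
= (1/0.1210) ln[1.637 × 0.9253] = 8.264 × ln(1.515) = 8.264 × 0.4151 = 3.431 d.
L(t_c) = L₀ e^(−k_d t_c) = 17.3 × 0.5211 = 9.015 mg/L, and at the critical point k_2 D_c = k_d L, so D_c = (0.190/0.311) × 9.015 = 5.508 mg/L.

t_c ≈ 3.43 d; D_c ≈ 5.51 mg/L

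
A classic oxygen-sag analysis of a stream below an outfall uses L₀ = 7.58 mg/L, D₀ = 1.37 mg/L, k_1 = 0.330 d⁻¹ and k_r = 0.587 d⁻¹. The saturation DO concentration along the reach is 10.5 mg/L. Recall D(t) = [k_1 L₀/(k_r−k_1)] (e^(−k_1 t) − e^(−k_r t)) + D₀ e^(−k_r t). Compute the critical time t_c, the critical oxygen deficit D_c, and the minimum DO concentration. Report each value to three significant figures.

With k_r/k_1 = 1.779 and 1 − D₀(k_r−k_1)/(k_1 L₀) = 0.8592,
t_c = ln(1.779 × 0.8592) / (0.587 − 0.330) = ln(1.528) / 0.2570 = 0.4242/0.2570 = 1.651 d.
D_c = (k_1/k_r) L₀ e^(−k_1 t_c) = (0.330/0.587) × 7.58 × e^(−0.330×1.651) = 0.5622 × 7.58 × 0.5800 = 2.472 mg/L.
Minimum DO = C_s − D_c = 10.5 − 2.472 = 8.028 mg/L.

t_c ≈ 1.65 d; D_c ≈ 2.47 mg/L; min DO ≈ 8.03 mg/L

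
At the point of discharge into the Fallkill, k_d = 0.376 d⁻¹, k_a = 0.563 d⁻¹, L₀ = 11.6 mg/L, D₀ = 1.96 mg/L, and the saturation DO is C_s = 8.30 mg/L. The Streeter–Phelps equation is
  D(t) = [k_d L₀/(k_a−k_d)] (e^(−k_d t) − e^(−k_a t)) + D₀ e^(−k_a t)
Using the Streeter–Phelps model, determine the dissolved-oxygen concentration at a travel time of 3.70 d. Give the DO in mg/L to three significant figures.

k_d L₀/(k_a−k_d) = 0.376×11.6/(0.563−0.376) = 4.362/0.1870 = 23.32 mg/L.
e^(−k_d t) = e^(−0.376×3.700) = 0.2488; e^(−k_a t) = e^(−0.563×3.700) = 0.1245.
D = 23.32 × (0.2488 − 0.1245) + 1.96 × 0.1245 = 2.898 + 0.2441 = 3.142 mg/L.
DO = C_s − D = 8.30 − 3.142 = 5.158 mg/L.

DO ≈ 5.16 mg/L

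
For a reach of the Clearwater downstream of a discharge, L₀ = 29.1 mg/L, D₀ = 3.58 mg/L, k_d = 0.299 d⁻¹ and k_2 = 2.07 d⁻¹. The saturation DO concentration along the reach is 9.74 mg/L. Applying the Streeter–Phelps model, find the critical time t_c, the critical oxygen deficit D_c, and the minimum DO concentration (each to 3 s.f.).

t_c = [1/(k_2−k_d)] ln[(k_2/k_d)(1 − D₀(k_2−k_d)/(k_d L₀))]
= [1/(2.07−0.299)] ln[(2.07/0.299)(1 − 3.58×1.771/(0.299×29.1))]
= (1/1.771) ln[6.923 × 0.2713] = 0.5647 × ln(1.878) = 0.5647 × 0.6304 = 0.3560 d.
L(t_c) = L₀ e^(−k_d t_c) = 29.1 × 0.8990 = 26.16 mg/L, and at the critical point k_2 D_c = k_d L, so D_c = (0.299/2.07) × 26.16 = 3.779 mg/L.
Minimum DO = C_s − D_c = 9.74 − 3.779 = 5.961 mg/L.

t_c ≈ 0.356 d; D_c ≈ 3.78 mg/L; min DO ≈ 5.96 mg/L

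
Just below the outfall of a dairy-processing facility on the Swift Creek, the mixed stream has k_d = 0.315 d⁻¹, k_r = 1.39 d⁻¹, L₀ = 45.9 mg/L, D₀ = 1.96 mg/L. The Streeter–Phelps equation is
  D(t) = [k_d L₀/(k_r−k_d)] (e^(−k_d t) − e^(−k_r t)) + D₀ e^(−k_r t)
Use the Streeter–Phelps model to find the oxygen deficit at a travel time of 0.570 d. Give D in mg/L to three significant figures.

k_d L₀/(k_r−k_d) = 0.315×45.9/(1.39−0.315) = 14.46/1.075 = 13.45 mg/L.
e^(−k_d t) = e^(−0.315×0.5700) = 0.8356; e^(−k_r t) = e^(−1.39×0.5700) = 0.4528.
D = 13.45 × (0.8356 − 0.4528) + 1.96 × 0.4528 = 5.149 + 0.8875 = 6.037 mg/L.

D ≈ 6.04 mg/L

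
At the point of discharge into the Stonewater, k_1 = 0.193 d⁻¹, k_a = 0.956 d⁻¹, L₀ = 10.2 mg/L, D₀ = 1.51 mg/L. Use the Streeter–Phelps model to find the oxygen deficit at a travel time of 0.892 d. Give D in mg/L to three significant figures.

D ≈ 1.72 mg/L

k_1 L₀/(k_a−k_1) = 0.193×10.2/(0.956−0.193) = 1.969/0.7630 = 2.580 mg/L.
e^(−k_1 t) = e^(−0.193×0.8920) = 0.8418; e^(−k_a t) = e^(−0.956×0.8920) = 0.4262.
D = 2.580 × (0.8418 − 0.4262) + 1.51 × 0.4262 = 1.072 + 0.6436 = 1.716 mg/L.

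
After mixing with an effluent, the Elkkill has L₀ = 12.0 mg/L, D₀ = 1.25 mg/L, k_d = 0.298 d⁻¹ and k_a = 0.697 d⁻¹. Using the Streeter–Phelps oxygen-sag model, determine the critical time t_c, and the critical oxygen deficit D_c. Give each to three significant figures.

t_c ≈ 1.75 d; D_c ≈ 3.04 mg/L

t_c = [1/(k_a−k_d)] ln[(k_a/k_d)(1 − D₀(k_a−k_d)/(k_d L₀))]
= [1/(0.697−0.298)] ln[(0.697/0.298)(1 − 1.25×0.3990/(0.298×12.0))]
= (1/0.3990) ln[2.339 × 0.8605] = 2.506 × ln(2.013) = 2.506 × 0.6995 = 1.753 d.
D_c = (k_d/k_a) L₀ e^(−k_d t_c) = (0.298/0.697) × 12.0 × e^(−0.298×1.753) = 0.4275 × 12.0 × 0.5931 = 3.043 mg/L.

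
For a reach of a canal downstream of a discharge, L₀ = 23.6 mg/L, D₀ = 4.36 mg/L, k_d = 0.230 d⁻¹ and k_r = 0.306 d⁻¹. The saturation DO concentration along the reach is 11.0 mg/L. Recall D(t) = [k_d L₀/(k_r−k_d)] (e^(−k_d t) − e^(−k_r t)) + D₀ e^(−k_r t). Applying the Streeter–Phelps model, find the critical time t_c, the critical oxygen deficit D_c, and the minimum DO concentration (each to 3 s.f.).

t_c ≈ 2.93 d; D_c ≈ 9.05 mg/L; min DO ≈ 1.95 mg/L

At the critical point dD/dt = 0, so k_d L₀ e^(−k_d t) = k_r D. Substituting D(t) from the Streeter–Phelps equation and solving for t gives
t_c = ln[(k_r/k_d)(1 − D₀(k_r−k_d)/(k_d L₀))] / (k_r−k_d).
Here k_r−k_d = 0.07600 d⁻¹ and 1 − D₀(k_r−k_d)/(k_d L₀) = 1 − 4.36×0.07600/(0.230×23.6) = 0.9390, so
t_c = ln(1.330 × 0.9390) / 0.07600 = 0.2225 / 0.07600 = 2.928 d.
D_c = (k_d/k_r) L₀ e^(−k_d t_c) = (0.230/0.306) × 23.6 × e^(−0.230×2.928) = 0.7516 × 23.6 × 0.5100 = 9.046 mg/L.
Minimum DO = C_s − D_c = 11.0 − 9.046 = 1.954 mg/L.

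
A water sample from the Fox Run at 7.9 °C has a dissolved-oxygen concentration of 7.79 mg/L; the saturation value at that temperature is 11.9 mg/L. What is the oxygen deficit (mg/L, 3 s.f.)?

D = C_s − C = 11.9 − 7.79 = 4.11 mg/L.

D ≈ 4.11 mg/L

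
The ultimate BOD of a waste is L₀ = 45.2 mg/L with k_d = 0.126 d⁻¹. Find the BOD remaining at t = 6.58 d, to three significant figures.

L_t = L₀ e^(−k_d t) = 45.2 × e^(−0.126×6.58) = 45.2 × 0.4365 = 19.73 mg/L.

L ≈ 19.7 mg/L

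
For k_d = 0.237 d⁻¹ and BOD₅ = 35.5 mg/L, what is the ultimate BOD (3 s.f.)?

BOD₅ = L₀(1 − e^(−5k_d)) ⇒ L₀ = BOD₅ / (1 − e^(−5×0.237))
= 35.5 / (1 − 0.3057) = 35.5 / 0.6943 = 51.13 mg/L.

L₀ ≈ 51.1 mg/L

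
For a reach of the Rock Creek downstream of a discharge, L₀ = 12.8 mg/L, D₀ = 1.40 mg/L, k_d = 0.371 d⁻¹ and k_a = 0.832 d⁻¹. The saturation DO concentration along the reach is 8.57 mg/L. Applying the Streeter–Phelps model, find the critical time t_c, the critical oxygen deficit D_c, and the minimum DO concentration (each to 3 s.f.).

t_c ≈ 1.44 d; D_c ≈ 3.35 mg/L; min DO ≈ 5.22 mg/L

t_c = [1/(k_a−k_d)] ln[(k_a/k_d)(1 − D₀(k_a−k_d)/(k_d L₀))]
= [1/(0.832−0.371)] ln[(0.832/0.371)(1 − 1.40×0.4610/(0.371×12.8))]
= (1/0.4610) ln[2.243 × 0.8641] = 2.169 × ln(1.938) = 2.169 × 0.6616 = 1.435 d.
D_c = (k_d/k_a) L₀ e^(−k_d t_c) = (0.371/0.832) × 12.8 × e^(−0.371×1.435) = 0.4459 × 12.8 × 0.5872 = 3.352 mg/L.
Minimum DO = C_s − D_c = 8.57 − 3.352 = 5.218 mg/L.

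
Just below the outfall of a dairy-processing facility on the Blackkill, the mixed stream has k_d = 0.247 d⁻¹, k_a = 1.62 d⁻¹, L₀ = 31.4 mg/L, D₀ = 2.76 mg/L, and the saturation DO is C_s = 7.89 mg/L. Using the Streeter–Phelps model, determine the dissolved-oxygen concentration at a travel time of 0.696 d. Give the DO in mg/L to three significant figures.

k_d L₀/(k_a−k_d) = 0.247×31.4/(1.62−0.247) = 7.756/1.373 = 5.649 mg/L.
e^(−k_d t) = e^(−0.247×0.6960) = 0.8421; e^(−k_a t) = e^(−1.62×0.6960) = 0.3238.
D = 5.649 × (0.8421 − 0.3238) + 2.76 × 0.3238 = 2.927 + 0.8938 = 3.821 mg/L.
DO = C_s − D = 7.89 − 3.821 = 4.069 mg/L.

DO ≈ 4.07 mg/L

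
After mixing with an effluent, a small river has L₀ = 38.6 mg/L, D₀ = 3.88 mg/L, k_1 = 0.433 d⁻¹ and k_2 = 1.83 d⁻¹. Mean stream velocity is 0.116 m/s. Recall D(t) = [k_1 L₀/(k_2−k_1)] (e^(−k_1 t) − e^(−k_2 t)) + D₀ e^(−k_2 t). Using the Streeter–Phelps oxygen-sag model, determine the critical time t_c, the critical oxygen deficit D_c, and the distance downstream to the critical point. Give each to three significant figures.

With k_2/k_1 = 4.226 and 1 − D₀(k_2−k_1)/(k_1 L₀) = 0.6757,
t_c = ln(4.226 × 0.6757) / (1.83 − 0.433) = ln(2.856) / 1.397 = 1.049/1.397 = 0.7511 d.
D_c = (k_1/k_2) L₀ e^(−k_1 t_c) = (0.433/1.83) × 38.6 × e^(−0.433×0.7511) = 0.2366 × 38.6 × 0.7224 = 6.597 mg/L.
x_c = v t_c = 0.116 m/s × 0.7511 d × 86400 s/d = 7528 m ≈ 7.53 km.

t_c ≈ 0.751 d; D_c ≈ 6.60 mg/L; x_c ≈ 7.53 km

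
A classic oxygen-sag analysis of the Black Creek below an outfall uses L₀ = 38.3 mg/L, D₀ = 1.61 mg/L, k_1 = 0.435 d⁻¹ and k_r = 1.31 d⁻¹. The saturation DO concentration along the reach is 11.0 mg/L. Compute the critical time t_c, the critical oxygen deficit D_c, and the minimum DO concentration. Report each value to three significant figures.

With k_r/k_1 = 3.011 and 1 − D₀(k_r−k_1)/(k_1 L₀) = 0.9154,
t_c = ln(3.011 × 0.9154) / (1.31 − 0.435) = ln(2.757) / 0.8750 = 1.014/0.8750 = 1.159 d.
D_c = (k_1/k_r) L₀ e^(−k_1 t_c) = (0.435/1.31) × 38.3 × e^(−0.435×1.159) = 0.3321 × 38.3 × 0.6040 = 7.682 mg/L.
Minimum DO = C_s − D_c = 11.0 − 7.682 = 3.318 mg/L.

t_c ≈ 1.16 d; D_c ≈ 7.68 mg/L; min DO ≈ 3.32 mg/L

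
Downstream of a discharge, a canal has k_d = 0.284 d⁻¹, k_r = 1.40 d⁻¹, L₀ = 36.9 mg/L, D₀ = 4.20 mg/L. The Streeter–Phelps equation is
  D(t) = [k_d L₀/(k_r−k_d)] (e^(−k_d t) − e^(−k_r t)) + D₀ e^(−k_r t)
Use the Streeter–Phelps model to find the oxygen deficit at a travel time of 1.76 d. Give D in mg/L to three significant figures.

k_d L₀/(k_r−k_d) = 0.284×36.9/(1.40−0.284) = 10.48/1.116 = 9.390 mg/L.
e^(−k_d t) = e^(−0.284×1.760) = 0.6066; e^(−k_r t) = e^(−1.40×1.760) = 0.08509.
D = 9.390 × (0.6066 − 0.08509) + 4.20 × 0.08509 = 4.897 + 0.3574 = 5.255 mg/L.

D ≈ 5.25 mg/L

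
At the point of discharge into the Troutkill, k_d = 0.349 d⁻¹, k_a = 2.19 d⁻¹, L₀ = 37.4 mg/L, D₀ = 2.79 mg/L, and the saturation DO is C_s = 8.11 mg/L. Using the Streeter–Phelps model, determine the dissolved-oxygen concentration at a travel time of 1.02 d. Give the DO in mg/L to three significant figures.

DO ≈ 3.60 mg/L

k_d L₀/(k_a−k_d) = 0.349×37.4/(2.19−0.349) = 13.05/1.841 = 7.090 mg/L.
e^(−k_d t) = e^(−0.349×1.020) = 0.7005; e^(−k_a t) = e^(−2.19×1.020) = 0.1071.
D = 7.090 × (0.7005 − 0.1071) + 2.79 × 0.1071 = 4.207 + 0.2989 = 4.506 mg/L.
DO = C_s − D = 8.11 − 4.506 = 3.604 mg/L.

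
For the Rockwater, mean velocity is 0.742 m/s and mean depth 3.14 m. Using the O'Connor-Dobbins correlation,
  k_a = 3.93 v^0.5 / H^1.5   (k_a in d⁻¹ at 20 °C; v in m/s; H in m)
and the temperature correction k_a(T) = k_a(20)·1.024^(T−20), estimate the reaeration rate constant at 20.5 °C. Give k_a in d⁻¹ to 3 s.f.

k_a ≈ 0.616 d⁻¹

k_a(20) = 3.93 × 0.742^0.5 / 3.14^1.5 = 3.93 × 0.8614 / 5.564 = 0.6084 d⁻¹.
k_a(20.5) = 0.6084 × 1.024^(20.5−20) = 0.6084 × 1.012 = 0.6157 d⁻¹.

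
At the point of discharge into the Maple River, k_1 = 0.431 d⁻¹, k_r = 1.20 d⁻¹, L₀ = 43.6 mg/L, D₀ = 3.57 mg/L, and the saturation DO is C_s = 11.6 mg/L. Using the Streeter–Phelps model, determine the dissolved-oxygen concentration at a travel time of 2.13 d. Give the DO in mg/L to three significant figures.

DO ≈ 3.46 mg/L

k_1 L₀/(k_r−k_1) = 0.431×43.6/(1.20−0.431) = 18.79/0.7690 = 24.44 mg/L.
e^(−k_1 t) = e^(−0.431×2.130) = 0.3993; e^(−k_r t) = e^(−1.20×2.130) = 0.07761.
D = 24.44 × (0.3993 − 0.07761) + 3.57 × 0.07761 = 7.861 + 0.2771 = 8.138 mg/L.
DO = C_s − D = 11.6 − 8.138 = 3.462 mg/L.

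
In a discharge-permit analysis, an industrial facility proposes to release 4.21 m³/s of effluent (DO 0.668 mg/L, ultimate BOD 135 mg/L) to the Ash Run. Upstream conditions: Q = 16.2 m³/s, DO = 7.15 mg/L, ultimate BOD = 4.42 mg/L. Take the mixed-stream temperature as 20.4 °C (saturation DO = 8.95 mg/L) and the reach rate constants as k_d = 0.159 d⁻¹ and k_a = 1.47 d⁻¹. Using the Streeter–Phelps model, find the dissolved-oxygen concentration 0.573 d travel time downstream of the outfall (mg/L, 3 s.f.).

Mixed DO = (16.2×7.15 + 4.21×0.668)/(16.2+4.21) = 118.6/20.41 = 5.813 mg/L.
Mixed L₀ = (16.2×4.42 + 4.21×135)/(20.41) = 640.0/20.41 = 31.35 mg/L.
Initial deficit D₀ = C_s − DO₀ = 8.95 − 5.813 = 3.137 mg/L.
D(0.573) = [0.159×31.35/(1.47−0.159)](e^(−0.159×0.573) − e^(−1.47×0.573)) + 3.137 e^(−1.47×0.573)
= 3.803 × (0.9129 − 0.4307) + 3.137 × 0.4307 = 3.185 mg/L.
DO = 8.95 − 3.185 = 5.765 mg/L.

DO ≈ 5.77 mg/L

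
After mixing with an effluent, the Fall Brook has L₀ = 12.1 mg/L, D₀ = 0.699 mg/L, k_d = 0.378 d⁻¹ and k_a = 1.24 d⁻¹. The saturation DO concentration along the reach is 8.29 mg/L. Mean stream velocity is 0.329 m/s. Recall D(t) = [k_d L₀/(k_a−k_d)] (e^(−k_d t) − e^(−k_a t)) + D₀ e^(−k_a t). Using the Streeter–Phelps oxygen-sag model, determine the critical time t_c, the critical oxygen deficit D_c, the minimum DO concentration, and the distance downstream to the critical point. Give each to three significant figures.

With k_a/k_d = 3.280 and 1 − D₀(k_a−k_d)/(k_d L₀) = 0.8683,
t_c = ln(3.280 × 0.8683) / (1.24 − 0.378) = ln(2.848) / 0.8620 = 1.047/0.8620 = 1.214 d.
D_c = (k_d/k_a) L₀ e^(−k_d t_c) = (0.378/1.24) × 12.1 × e^(−0.378×1.214) = 0.3048 × 12.1 × 0.6319 = 2.331 mg/L.
Minimum DO = C_s − D_c = 8.29 − 2.331 = 5.959 mg/L.
x_c = v t_c = 0.329 m/s × 1.214 d × 86400 s/d = 34520 m ≈ 34.5 km.

t_c ≈ 1.21 d; D_c ≈ 2.33 mg/L; min DO ≈ 5.96 mg/L; x_c ≈ 34.5 km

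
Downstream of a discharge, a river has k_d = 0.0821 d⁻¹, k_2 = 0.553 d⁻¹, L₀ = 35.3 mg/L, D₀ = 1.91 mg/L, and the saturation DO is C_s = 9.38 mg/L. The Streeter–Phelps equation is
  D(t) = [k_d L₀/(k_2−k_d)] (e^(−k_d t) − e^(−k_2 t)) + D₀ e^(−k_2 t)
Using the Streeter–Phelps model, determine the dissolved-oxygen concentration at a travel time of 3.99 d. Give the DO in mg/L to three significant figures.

DO ≈ 5.41 mg/L

k_d L₀/(k_2−k_d) = 0.0821×35.3/(0.553−0.0821) = 2.898/0.4709 = 6.154 mg/L.
e^(−k_d t) = e^(−0.0821×3.990) = 0.7207; e^(−k_2 t) = e^(−0.553×3.990) = 0.1101.
D = 6.154 × (0.7207 − 0.1101) + 1.91 × 0.1101 = 3.758 + 0.2103 = 3.968 mg/L.
DO = C_s − D = 9.38 − 3.968 = 5.412 mg/L.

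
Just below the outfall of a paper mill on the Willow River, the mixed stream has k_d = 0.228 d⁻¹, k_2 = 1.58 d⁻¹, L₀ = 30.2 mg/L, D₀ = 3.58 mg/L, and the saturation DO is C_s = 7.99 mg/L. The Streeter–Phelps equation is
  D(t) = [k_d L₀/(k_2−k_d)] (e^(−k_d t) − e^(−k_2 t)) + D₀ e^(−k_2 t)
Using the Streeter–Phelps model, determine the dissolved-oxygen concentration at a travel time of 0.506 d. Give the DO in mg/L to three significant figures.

DO ≈ 4.13 mg/L

k_d L₀/(k_2−k_d) = 0.228×30.2/(1.58−0.228) = 6.886/1.352 = 5.093 mg/L.
e^(−k_d t) = e^(−0.228×0.5060) = 0.8910; e^(−k_2 t) = e^(−1.58×0.5060) = 0.4496.
D = 5.093 × (0.8910 − 0.4496) + 3.58 × 0.4496 = 2.248 + 1.609 = 3.858 mg/L.
DO = C_s − D = 7.99 − 3.858 = 4.132 mg/L.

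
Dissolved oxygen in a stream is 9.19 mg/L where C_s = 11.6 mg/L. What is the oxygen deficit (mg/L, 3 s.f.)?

D = C_s − C = 11.6 − 9.19 = 2.41 mg/L.

D ≈ 2.41 mg/L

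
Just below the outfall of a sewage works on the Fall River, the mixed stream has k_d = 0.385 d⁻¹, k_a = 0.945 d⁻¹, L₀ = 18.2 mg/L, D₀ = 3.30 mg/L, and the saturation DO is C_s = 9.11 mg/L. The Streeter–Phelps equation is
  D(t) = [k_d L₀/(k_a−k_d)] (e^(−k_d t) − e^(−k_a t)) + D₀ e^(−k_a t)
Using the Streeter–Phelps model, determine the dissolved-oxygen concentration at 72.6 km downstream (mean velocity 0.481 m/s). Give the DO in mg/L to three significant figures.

DO ≈ 4.49 mg/L

Travel time t = x/v = 72.6 km / (0.481 m/s) = 72600 m / 0.481 m/s = 150900 s = 1.747 d.
k_d L₀/(k_a−k_d) = 0.385×18.2/(0.945−0.385) = 7.007/0.5600 = 12.51 mg/L.
e^(−k_d t) = e^(−0.385×1.747) = 0.5104; e^(−k_a t) = e^(−0.945×1.747) = 0.1919.
D = 12.51 × (0.5104 − 0.1919) + 3.30 × 0.1919 = 3.985 + 0.6332 = 4.619 mg/L.
DO = C_s − D = 9.11 − 4.619 = 4.491 mg/L.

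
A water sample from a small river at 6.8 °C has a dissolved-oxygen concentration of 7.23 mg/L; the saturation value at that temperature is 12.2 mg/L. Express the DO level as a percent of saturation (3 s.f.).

% saturation = C/C_s × 100 = 7.23/12.2 × 100 = 59.3 %.

59.3 % saturation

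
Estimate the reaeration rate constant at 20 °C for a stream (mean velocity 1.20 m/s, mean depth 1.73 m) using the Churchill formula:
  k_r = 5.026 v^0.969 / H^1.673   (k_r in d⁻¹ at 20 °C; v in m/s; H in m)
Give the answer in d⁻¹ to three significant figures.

k_r = 5.026 × 1.20^0.969 / 1.73^1.673 = 5.026 × 1.193 / 2.502 = 2.397 d⁻¹.

k_r ≈ 2.40 d⁻¹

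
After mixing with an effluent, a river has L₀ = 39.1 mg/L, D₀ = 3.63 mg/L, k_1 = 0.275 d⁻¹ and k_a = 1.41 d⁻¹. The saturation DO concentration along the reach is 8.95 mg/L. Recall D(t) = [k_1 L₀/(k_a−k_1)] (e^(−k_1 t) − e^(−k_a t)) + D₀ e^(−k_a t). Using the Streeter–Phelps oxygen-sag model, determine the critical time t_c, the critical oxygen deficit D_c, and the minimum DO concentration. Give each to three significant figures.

t_c = [1/(k_a−k_1)] ln[(k_a/k_1)(1 − D₀(k_a−k_1)/(k_1 L₀))]
= [1/(1.41−0.275)] ln[(1.41/0.275)(1 − 3.63×1.135/(0.275×39.1))]
= (1/1.135) ln[5.127 × 0.6168] = 0.8811 × ln(3.163) = 0.8811 × 1.151 = 1.014 d.
D_c = (k_1/k_a) L₀ e^(−k_1 t_c) = (0.275/1.41) × 39.1 × e^(−0.275×1.014) = 0.1950 × 39.1 × 0.7566 = 5.769 mg/L.
Minimum DO = C_s − D_c = 8.95 − 5.769 = 3.181 mg/L.

t_c ≈ 1.01 d; D_c ≈ 5.77 mg/L; min DO ≈ 3.18 mg/L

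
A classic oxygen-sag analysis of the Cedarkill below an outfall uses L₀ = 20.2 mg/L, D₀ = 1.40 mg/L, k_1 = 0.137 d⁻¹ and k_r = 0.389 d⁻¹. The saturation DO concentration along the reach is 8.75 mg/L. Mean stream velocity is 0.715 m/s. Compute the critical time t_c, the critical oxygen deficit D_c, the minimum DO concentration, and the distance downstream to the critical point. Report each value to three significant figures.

t_c ≈ 3.60 d; D_c ≈ 4.34 mg/L; min DO ≈ 4.41 mg/L; x_c ≈ 222 km

At the critical point dD/dt = 0, so k_1 L₀ e^(−k_1 t) = k_r D. Substituting D(t) from the Streeter–Phelps equation and solving for t gives
t_c = ln[(k_r/k_1)(1 − D₀(k_r−k_1)/(k_1 L₀))] / (k_r−k_1).
Here k_r−k_1 = 0.2520 d⁻¹ and 1 − D₀(k_r−k_1)/(k_1 L₀) = 1 − 1.40×0.2520/(0.137×20.2) = 0.8725, so
t_c = ln(2.839 × 0.8725) / 0.2520 = 0.9072 / 0.2520 = 3.600 d.
D_c = (k_1/k_r) L₀ e^(−k_1 t_c) = (0.137/0.389) × 20.2 × e^(−0.137×3.600) = 0.3522 × 20.2 × 0.6107 = 4.344 mg/L.
Minimum DO = C_s − D_c = 8.75 − 4.344 = 4.406 mg/L.
x_c = v t_c = 0.715 m/s × 3.600 d × 86400 s/d = 222400 m ≈ 222 km.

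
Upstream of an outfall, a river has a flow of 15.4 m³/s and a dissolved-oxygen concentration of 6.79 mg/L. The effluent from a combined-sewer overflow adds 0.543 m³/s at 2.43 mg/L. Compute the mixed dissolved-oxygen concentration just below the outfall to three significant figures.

6.64 mg/L

Flow-weighted mixing: C = (Q_r C_r + Q_w C_w)/(Q_r + Q_w)
= (15.4×6.79 + 0.543×2.43)/(15.4 + 0.543) = 105.9/15.94 = 6.642 mg/L.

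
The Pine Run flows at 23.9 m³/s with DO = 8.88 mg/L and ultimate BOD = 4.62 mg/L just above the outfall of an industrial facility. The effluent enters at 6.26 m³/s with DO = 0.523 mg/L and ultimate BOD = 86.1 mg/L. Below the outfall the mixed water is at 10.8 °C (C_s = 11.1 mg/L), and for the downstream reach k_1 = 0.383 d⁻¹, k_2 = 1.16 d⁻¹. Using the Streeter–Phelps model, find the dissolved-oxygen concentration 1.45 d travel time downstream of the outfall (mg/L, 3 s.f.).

DO ≈ 6.25 mg/L

Mixed DO = (23.9×8.88 + 6.26×0.523)/(23.9+6.26) = 215.5/30.16 = 7.145 mg/L.
Mixed L₀ = (23.9×4.62 + 6.26×86.1)/(30.16) = 649.4/30.16 = 21.53 mg/L.
Initial deficit D₀ = C_s − DO₀ = 11.1 − 7.145 = 3.955 mg/L.
D(1.45) = [0.383×21.53/(1.16−0.383)](e^(−0.383×1.45) − e^(−1.16×1.45)) + 3.955 e^(−1.16×1.45)
= 10.61 × (0.5739 − 0.1860) + 3.955 × 0.1860 = 4.852 mg/L.
DO = 11.1 − 4.852 = 6.248 mg/L.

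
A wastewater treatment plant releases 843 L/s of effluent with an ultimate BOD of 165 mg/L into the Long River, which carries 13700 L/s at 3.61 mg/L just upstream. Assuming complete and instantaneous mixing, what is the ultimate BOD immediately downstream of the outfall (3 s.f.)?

Flow-weighted mixing: C = (Q_r C_r + Q_w C_w)/(Q_r + Q_w)
= (13700×3.61 + 843×165)/(13700 + 843) = 188600/14540 = 12.97 mg/L.

13.0 mg/L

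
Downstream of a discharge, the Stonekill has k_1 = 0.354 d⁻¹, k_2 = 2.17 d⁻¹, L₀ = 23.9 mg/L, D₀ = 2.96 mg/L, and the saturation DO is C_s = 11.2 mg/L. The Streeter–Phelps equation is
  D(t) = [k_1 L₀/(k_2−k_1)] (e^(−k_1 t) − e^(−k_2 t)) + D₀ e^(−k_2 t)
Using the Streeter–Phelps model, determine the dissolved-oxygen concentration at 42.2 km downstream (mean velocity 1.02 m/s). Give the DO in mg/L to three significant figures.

Travel time t = x/v = 42.2 km / (1.02 m/s) = 42200 m / 1.02 m/s = 41370 s = 0.4788 d.
k_1 L₀/(k_2−k_1) = 0.354×23.9/(2.17−0.354) = 8.461/1.816 = 4.659 mg/L.
e^(−k_1 t) = e^(−0.354×0.4788) = 0.8441; e^(−k_2 t) = e^(−2.17×0.4788) = 0.3538.
D = 4.659 × (0.8441 − 0.3538) + 2.96 × 0.3538 = 2.284 + 1.047 = 3.331 mg/L.
DO = C_s − D = 11.2 − 3.331 = 7.869 mg/L.

DO ≈ 7.87 mg/L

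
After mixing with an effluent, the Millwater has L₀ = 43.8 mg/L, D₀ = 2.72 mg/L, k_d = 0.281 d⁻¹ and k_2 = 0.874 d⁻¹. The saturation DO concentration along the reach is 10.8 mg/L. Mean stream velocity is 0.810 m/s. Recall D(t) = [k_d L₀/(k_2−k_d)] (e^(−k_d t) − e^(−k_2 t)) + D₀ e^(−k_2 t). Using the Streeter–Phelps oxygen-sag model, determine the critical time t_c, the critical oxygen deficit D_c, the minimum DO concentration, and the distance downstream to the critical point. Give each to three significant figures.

t_c ≈ 1.68 d; D_c ≈ 8.79 mg/L; min DO ≈ 2.01 mg/L; x_c ≈ 117 km

t_c = [1/(k_2−k_d)] ln[(k_2/k_d)(1 − D₀(k_2−k_d)/(k_d L₀))]
= [1/(0.874−0.281)] ln[(0.874/0.281)(1 − 2.72×0.5930/(0.281×43.8))]
= (1/0.5930) ln[3.110 × 0.8689] = 1.686 × ln(2.703) = 1.686 × 0.9943 = 1.677 d.
D_c = (k_d/k_2) L₀ e^(−k_d t_c) = (0.281/0.874) × 43.8 × e^(−0.281×1.677) = 0.3215 × 43.8 × 0.6243 = 8.791 mg/L.
Minimum DO = C_s − D_c = 10.8 − 8.791 = 2.009 mg/L.
x_c = v t_c = 0.810 m/s × 1.677 d × 86400 s/d = 117300 m ≈ 117 km.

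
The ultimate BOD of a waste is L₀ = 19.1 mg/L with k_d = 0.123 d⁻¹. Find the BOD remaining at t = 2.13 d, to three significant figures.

L_t = L₀ e^(−k_d t) = 19.1 × e^(−0.123×2.13) = 19.1 × 0.7695 = 14.70 mg/L.

L ≈ 14.7 mg/L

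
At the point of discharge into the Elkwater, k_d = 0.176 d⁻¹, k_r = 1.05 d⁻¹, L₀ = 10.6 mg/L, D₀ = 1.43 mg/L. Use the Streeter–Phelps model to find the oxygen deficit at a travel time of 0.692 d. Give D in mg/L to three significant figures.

D ≈ 1.55 mg/L

k_d L₀/(k_r−k_d) = 0.176×10.6/(1.05−0.176) = 1.866/0.8740 = 2.135 mg/L.
e^(−k_d t) = e^(−0.176×0.6920) = 0.8853; e^(−k_r t) = e^(−1.05×0.6920) = 0.4836.
D = 2.135 × (0.8853 − 0.4836) + 1.43 × 0.4836 = 0.8576 + 0.6915 = 1.549 mg/L.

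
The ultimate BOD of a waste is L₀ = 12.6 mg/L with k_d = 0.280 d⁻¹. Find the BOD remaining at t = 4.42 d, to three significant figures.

L_t = L₀ e^(−k_d t) = 12.6 × e^(−0.280×4.42) = 12.6 × 0.2901 = 3.655 mg/L.

L ≈ 3.66 mg/L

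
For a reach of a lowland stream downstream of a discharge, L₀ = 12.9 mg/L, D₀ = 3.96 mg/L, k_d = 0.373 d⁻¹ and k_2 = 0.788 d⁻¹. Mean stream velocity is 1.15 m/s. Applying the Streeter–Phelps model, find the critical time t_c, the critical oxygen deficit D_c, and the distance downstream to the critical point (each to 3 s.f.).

t_c ≈ 0.795 d; D_c ≈ 4.54 mg/L; x_c ≈ 79.0 km

At the critical point dD/dt = 0, so k_d L₀ e^(−k_d t) = k_2 D. Substituting D(t) from the Streeter–Phelps equation and solving for t gives
t_c = ln[(k_2/k_d)(1 − D₀(k_2−k_d)/(k_d L₀))] / (k_2−k_d).
Here k_2−k_d = 0.4150 d⁻¹ and 1 − D₀(k_2−k_d)/(k_d L₀) = 1 − 3.96×0.4150/(0.373×12.9) = 0.6585, so
t_c = ln(2.113 × 0.6585) / 0.4150 = 0.3301 / 0.4150 = 0.7953 d.
D_c = (k_d/k_2) L₀ e^(−k_d t_c) = (0.373/0.788) × 12.9 × e^(−0.373×0.7953) = 0.4734 × 12.9 × 0.7433 = 4.539 mg/L.
x_c = v t_c = 1.15 m/s × 0.7953 d × 86400 s/d = 79020 m ≈ 79.0 km.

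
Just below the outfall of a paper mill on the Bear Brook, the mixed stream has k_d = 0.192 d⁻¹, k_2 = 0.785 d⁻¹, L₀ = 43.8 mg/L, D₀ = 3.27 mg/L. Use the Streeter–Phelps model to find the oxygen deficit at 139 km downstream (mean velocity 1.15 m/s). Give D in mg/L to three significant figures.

Travel time t = x/v = 139 km / (1.15 m/s) = 139000 m / 1.15 m/s = 120900 s = 1.399 d.
k_d L₀/(k_2−k_d) = 0.192×43.8/(0.785−0.192) = 8.410/0.5930 = 14.18 mg/L.
e^(−k_d t) = e^(−0.192×1.399) = 0.7644; e^(−k_2 t) = e^(−0.785×1.399) = 0.3335.
D = 14.18 × (0.7644 − 0.3335) + 3.27 × 0.3335 = 6.112 + 1.090 = 7.202 mg/L.

D ≈ 7.20 mg/L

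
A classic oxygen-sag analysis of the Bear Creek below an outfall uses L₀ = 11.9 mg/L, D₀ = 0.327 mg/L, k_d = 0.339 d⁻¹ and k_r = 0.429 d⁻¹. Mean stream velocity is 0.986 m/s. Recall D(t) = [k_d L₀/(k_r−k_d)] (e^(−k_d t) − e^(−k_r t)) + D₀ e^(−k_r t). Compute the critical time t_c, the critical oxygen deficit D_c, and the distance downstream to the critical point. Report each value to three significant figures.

t_c ≈ 2.53 d; D_c ≈ 3.98 mg/L; x_c ≈ 216 km

With k_r/k_d = 1.265 and 1 − D₀(k_r−k_d)/(k_d L₀) = 0.9927,
t_c = ln(1.265 × 0.9927) / (0.429 − 0.339) = ln(1.256) / 0.09000 = 0.2281/0.09000 = 2.535 d.
L(t_c) = L₀ e^(−k_d t_c) = 11.9 × 0.4235 = 5.039 mg/L, and at the critical point k_r D_c = k_d L, so D_c = (0.339/0.429) × 5.039 = 3.982 mg/L.
x_c = v t_c = 0.986 m/s × 2.535 d × 86400 s/d = 215900 m ≈ 216 km.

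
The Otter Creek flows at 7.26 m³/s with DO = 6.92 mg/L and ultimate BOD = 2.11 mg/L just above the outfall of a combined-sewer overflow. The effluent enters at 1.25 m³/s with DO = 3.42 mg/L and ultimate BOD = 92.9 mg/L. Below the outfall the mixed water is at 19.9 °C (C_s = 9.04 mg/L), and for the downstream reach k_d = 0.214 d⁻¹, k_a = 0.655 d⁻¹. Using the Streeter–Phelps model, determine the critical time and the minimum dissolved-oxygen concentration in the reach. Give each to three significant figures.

t_c ≈ 1.55 d; minimum DO ≈ 5.42 mg/L

Mixed DO = (7.26×6.92 + 1.25×3.42)/(7.26+1.25) = 54.51/8.510 = 6.406 mg/L.
Mixed L₀ = (7.26×2.11 + 1.25×92.9)/(8.510) = 131.4/8.510 = 15.45 mg/L.
Initial deficit D₀ = C_s − DO₀ = 9.04 − 6.406 = 2.634 mg/L.
t_c = (1/0.4410) ln[(0.655/0.214)(1 − 2.634×0.4410/(0.214×15.45))] = 2.268 × ln(1.985) = 1.555 d.
D_c = (0.214/0.655) × 15.45 × e^(−0.214×1.555) = 0.3267 × 15.45 × 0.7170 = 3.618 mg/L.
Minimum DO = 9.04 − 3.618 = 5.422 mg/L.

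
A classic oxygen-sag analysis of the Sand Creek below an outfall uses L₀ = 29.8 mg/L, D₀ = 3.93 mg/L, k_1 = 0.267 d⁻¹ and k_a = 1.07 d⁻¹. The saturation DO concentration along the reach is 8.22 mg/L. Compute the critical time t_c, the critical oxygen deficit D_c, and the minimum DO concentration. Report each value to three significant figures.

t_c ≈ 1.10 d; D_c ≈ 5.54 mg/L; min DO ≈ 2.68 mg/L

t_c = [1/(k_a−k_1)] ln[(k_a/k_1)(1 − D₀(k_a−k_1)/(k_1 L₀))]
= [1/(1.07−0.267)] ln[(1.07/0.267)(1 − 3.93×0.8030/(0.267×29.8))]
= (1/0.8030) ln[4.007 × 0.6034] = 1.245 × ln(2.418) = 1.245 × 0.8829 = 1.100 d.
D_c = (k_1/k_a) L₀ e^(−k_1 t_c) = (0.267/1.07) × 29.8 × e^(−0.267×1.100) = 0.2495 × 29.8 × 0.7456 = 5.544 mg/L.
Minimum DO = C_s − D_c = 8.22 − 5.544 = 2.676 mg/L.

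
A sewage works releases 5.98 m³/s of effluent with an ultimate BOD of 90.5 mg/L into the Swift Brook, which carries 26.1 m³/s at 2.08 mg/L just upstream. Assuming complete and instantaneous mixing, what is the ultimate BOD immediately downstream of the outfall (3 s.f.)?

18.6 mg/L

Flow-weighted mixing: C = (Q_r C_r + Q_w C_w)/(Q_r + Q_w)
= (26.1×2.08 + 5.98×90.5)/(26.1 + 5.98) = 595.5/32.08 = 18.56 mg/L.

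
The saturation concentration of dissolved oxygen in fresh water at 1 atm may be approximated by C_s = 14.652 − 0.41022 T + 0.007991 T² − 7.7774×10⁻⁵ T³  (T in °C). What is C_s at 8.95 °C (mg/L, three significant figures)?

C_s = 14.652 − 0.41022×8.95 + 0.007991×8.95² − 7.7774×10⁻⁵×8.95³ = 11.56 mg/L.

C_s ≈ 11.6 mg/L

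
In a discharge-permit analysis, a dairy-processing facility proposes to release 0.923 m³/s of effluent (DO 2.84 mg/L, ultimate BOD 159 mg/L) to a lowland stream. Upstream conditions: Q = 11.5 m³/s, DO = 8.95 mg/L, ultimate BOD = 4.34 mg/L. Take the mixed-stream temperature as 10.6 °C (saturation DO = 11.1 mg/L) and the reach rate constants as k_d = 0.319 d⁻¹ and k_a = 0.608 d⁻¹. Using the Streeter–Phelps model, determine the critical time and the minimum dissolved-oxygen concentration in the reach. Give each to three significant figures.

t_c ≈ 1.67 d; minimum DO ≈ 6.23 mg/L

Mixed DO = (11.5×8.95 + 0.923×2.84)/(11.5+0.923) = 105.5/12.42 = 8.496 mg/L.
Mixed L₀ = (11.5×4.34 + 0.923×159)/(12.42) = 196.7/12.42 = 15.83 mg/L.
Initial deficit D₀ = C_s − DO₀ = 11.1 − 8.496 = 2.604 mg/L.
t_c = (1/0.2890) ln[(0.608/0.319)(1 − 2.604×0.2890/(0.319×15.83))] = 3.460 × ln(1.622) = 1.673 d.
D_c = (0.319/0.608) × 15.83 × e^(−0.319×1.673) = 0.5247 × 15.83 × 0.5864 = 4.870 mg/L.
Minimum DO = 11.1 − 4.870 = 6.230 mg/L.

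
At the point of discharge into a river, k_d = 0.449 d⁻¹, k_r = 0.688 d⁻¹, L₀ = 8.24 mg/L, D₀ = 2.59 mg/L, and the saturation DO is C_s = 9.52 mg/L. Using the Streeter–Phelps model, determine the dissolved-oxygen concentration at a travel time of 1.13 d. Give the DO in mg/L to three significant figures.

DO ≈ 6.12 mg/L

k_d L₀/(k_r−k_d) = 0.449×8.24/(0.688−0.449) = 3.700/0.2390 = 15.48 mg/L.
e^(−k_d t) = e^(−0.449×1.130) = 0.6021; e^(−k_r t) = e^(−0.688×1.130) = 0.4596.
D = 15.48 × (0.6021 − 0.4596) + 2.59 × 0.4596 = 2.206 + 1.190 = 3.396 mg/L.
DO = C_s − D = 9.52 − 3.396 = 6.124 mg/L.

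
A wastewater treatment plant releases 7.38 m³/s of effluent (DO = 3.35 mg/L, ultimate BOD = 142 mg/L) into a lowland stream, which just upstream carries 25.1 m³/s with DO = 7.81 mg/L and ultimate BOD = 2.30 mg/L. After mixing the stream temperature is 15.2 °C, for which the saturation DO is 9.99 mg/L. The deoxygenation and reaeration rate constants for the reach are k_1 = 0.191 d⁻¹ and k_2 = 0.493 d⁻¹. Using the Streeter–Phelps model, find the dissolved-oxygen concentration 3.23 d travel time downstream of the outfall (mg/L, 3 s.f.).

Mixed DO = (25.1×7.81 + 7.38×3.35)/(25.1+7.38) = 220.8/32.48 = 6.797 mg/L.
Mixed L₀ = (25.1×2.30 + 7.38×142)/(32.48) = 1106/32.48 = 34.04 mg/L.
Initial deficit D₀ = C_s − DO₀ = 9.99 − 6.797 = 3.193 mg/L.
D(3.23) = [0.191×34.04/(0.493−0.191)](e^(−0.191×3.23) − e^(−0.493×3.23)) + 3.193 e^(−0.493×3.23)
= 21.53 × (0.5396 − 0.2034) + 3.193 × 0.2034 = 7.887 mg/L.
DO = 9.99 − 7.887 = 2.103 mg/L.

DO ≈ 2.10 mg/L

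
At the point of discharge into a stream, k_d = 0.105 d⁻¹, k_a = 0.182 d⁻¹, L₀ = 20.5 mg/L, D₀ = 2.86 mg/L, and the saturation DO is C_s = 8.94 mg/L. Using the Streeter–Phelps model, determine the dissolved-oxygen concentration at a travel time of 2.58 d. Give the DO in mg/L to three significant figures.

k_d L₀/(k_a−k_d) = 0.105×20.5/(0.182−0.105) = 2.152/0.07700 = 27.95 mg/L.
e^(−k_d t) = e^(−0.105×2.580) = 0.7627; e^(−k_a t) = e^(−0.182×2.580) = 0.6253.
D = 27.95 × (0.7627 − 0.6253) + 2.86 × 0.6253 = 3.841 + 1.788 = 5.630 mg/L.
DO = C_s − D = 8.94 − 5.630 = 3.310 mg/L.

DO ≈ 3.31 mg/L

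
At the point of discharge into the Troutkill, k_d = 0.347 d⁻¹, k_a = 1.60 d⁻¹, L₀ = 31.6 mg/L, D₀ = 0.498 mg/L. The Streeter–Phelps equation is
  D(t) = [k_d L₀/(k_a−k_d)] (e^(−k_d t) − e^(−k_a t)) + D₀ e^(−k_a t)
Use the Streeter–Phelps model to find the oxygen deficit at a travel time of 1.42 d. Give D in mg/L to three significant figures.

k_d L₀/(k_a−k_d) = 0.347×31.6/(1.60−0.347) = 10.97/1.253 = 8.751 mg/L.
e^(−k_d t) = e^(−0.347×1.420) = 0.6110; e^(−k_a t) = e^(−1.60×1.420) = 0.1031.
D = 8.751 × (0.6110 − 0.1031) + 0.498 × 0.1031 = 4.444 + 0.05135 = 4.496 mg/L.

D ≈ 4.50 mg/L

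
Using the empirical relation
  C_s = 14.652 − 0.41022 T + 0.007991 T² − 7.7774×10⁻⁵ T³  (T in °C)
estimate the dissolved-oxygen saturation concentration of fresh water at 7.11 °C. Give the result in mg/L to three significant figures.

C_s ≈ 12.1 mg/L

C_s = 14.652 − 0.41022×7.11 + 0.007991×7.11² − 7.7774×10⁻⁵×7.11³ = 12.11 mg/L.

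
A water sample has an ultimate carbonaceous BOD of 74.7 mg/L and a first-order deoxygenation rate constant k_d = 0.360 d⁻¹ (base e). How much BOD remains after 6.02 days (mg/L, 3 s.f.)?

L_t = L₀ e^(−k_d t) = 74.7 × e^(−0.360×6.02) = 74.7 × 0.1145 = 8.553 mg/L.

L ≈ 8.55 mg/L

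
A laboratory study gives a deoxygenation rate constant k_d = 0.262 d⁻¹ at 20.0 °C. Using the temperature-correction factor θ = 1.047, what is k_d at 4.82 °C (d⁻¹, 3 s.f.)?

k_d ≈ 0.130 d⁻¹

k_d(T₂) = k_d(T₁) · θ^(T₂−T₁) = 0.262 × 1.047^(4.82−20.0)
= 0.262 × 1.047^-15.2 = 0.262 × 0.4980 = 0.1305 d⁻¹.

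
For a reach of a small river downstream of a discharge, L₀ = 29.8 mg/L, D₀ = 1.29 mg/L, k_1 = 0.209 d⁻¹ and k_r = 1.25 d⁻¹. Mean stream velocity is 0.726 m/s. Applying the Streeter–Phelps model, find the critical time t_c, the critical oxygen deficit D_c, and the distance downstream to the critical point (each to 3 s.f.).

At the critical point dD/dt = 0, so k_1 L₀ e^(−k_1 t) = k_r D. Substituting D(t) from the Streeter–Phelps equation and solving for t gives
t_c = ln[(k_r/k_1)(1 − D₀(k_r−k_1)/(k_1 L₀))] / (k_r−k_1).
Here k_r−k_1 = 1.041 d⁻¹ and 1 − D₀(k_r−k_1)/(k_1 L₀) = 1 − 1.29×1.041/(0.209×29.8) = 0.7844, so
t_c = ln(5.981 × 0.7844) / 1.041 = 1.546 / 1.041 = 1.485 d.
D_c = (k_1/k_r) L₀ e^(−k_1 t_c) = (0.209/1.25) × 29.8 × e^(−0.209×1.485) = 0.1672 × 29.8 × 0.7332 = 3.653 mg/L.
x_c = v t_c = 0.726 m/s × 1.485 d × 86400 s/d = 93140 m ≈ 93.1 km.

t_c ≈ 1.48 d; D_c ≈ 3.65 mg/L; x_c ≈ 93.1 km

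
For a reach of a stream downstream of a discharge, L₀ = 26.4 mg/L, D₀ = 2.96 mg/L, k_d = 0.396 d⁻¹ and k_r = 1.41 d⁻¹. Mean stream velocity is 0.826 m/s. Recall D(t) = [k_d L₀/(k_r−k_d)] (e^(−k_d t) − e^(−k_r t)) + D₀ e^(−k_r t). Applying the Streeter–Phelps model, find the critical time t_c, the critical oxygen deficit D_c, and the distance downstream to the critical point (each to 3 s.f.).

t_c ≈ 0.919 d; D_c ≈ 5.15 mg/L; x_c ≈ 65.6 km

t_c = [1/(k_r−k_d)] ln[(k_r/k_d)(1 − D₀(k_r−k_d)/(k_d L₀))]
= [1/(1.41−0.396)] ln[(1.41/0.396)(1 − 2.96×1.014/(0.396×26.4))]
= (1/1.014) ln[3.561 × 0.7129] = 0.9862 × ln(2.538) = 0.9862 × 0.9315 = 0.9187 d.
L(t_c) = L₀ e^(−k_d t_c) = 26.4 × 0.6950 = 18.35 mg/L, and at the critical point k_r D_c = k_d L, so D_c = (0.396/1.41) × 18.35 = 5.153 mg/L.
x_c = v t_c = 0.826 m/s × 0.9187 d × 86400 s/d = 65560 m ≈ 65.6 km.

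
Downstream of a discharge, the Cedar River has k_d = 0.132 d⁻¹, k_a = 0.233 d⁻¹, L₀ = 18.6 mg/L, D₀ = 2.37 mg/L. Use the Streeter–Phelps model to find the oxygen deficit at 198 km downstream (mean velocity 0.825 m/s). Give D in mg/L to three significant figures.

Travel time t = x/v = 198 km / (0.825 m/s) = 198000 m / 0.825 m/s = 240000 s = 2.778 d.
k_d L₀/(k_a−k_d) = 0.132×18.6/(0.233−0.132) = 2.455/0.1010 = 24.31 mg/L.
e^(−k_d t) = e^(−0.132×2.778) = 0.6930; e^(−k_a t) = e^(−0.233×2.778) = 0.5235.
D = 24.31 × (0.6930 − 0.5235) + 2.37 × 0.5235 = 4.121 + 1.241 = 5.362 mg/L.

D ≈ 5.36 mg/L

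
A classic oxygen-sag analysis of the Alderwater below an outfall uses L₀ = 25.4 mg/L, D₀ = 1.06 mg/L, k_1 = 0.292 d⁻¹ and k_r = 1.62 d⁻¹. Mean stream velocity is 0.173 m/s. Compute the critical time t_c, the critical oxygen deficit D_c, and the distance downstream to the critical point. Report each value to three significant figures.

t_c ≈ 1.13 d; D_c ≈ 3.29 mg/L; x_c ≈ 16.9 km

At the critical point dD/dt = 0, so k_1 L₀ e^(−k_1 t) = k_r D. Substituting D(t) from the Streeter–Phelps equation and solving for t gives
t_c = ln[(k_r/k_1)(1 − D₀(k_r−k_1)/(k_1 L₀))] / (k_r−k_1).
Here k_r−k_1 = 1.328 d⁻¹ and 1 − D₀(k_r−k_1)/(k_1 L₀) = 1 − 1.06×1.328/(0.292×25.4) = 0.8102, so
t_c = ln(5.548 × 0.8102) / 1.328 = 1.503 / 1.328 = 1.132 d.
L(t_c) = L₀ e^(−k_1 t_c) = 25.4 × 0.7186 = 18.25 mg/L, and at the critical point k_r D_c = k_1 L, so D_c = (0.292/1.62) × 18.25 = 3.290 mg/L.
x_c = v t_c = 0.173 m/s × 1.132 d × 86400 s/d = 16920 m ≈ 16.9 km.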